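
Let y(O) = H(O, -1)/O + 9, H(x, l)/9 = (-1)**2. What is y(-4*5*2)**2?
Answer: 123201/1600 ≈ 77.001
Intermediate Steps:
H(x, l) = 9 (H(x, l) = 9*(-1)**2 = 9*1 = 9)
y(O) = 9 + 9/O (y(O) = 9/O + 9 = 9 + 9/O)
y(-4*5*2)**2 = (9 + 9/((-4*5*2)))**2 = (9 + 9/((-20*2)))**2 = (9 + 9/(-40))**2 = (9 + 9*(-1/40))**2 = (9 - 9/40)**2 = (351/40)**2 = 123201/1600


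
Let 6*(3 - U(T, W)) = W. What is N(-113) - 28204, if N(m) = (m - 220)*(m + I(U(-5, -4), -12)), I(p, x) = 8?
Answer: 6761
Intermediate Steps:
U(T, W) = 3 - W/6
N(m) = (-220 + m)*(8 + m) (N(m) = (m - 220)*(m + 8) = (-220 + m)*(8 + m))
N(-113) - 28204 = (-1760 + (-113)² - 212*(-113)) - 28204 = (-1760 + 12769 + 23956) - 28204 = 34965 - 28204 = 6761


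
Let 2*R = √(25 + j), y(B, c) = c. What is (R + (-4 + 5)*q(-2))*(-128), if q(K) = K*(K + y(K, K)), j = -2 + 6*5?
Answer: -1024 - 64*√53 ≈ -1489.9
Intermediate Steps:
j = 28 (j = -2 + 30 = 28)
R = √53/2 (R = √(25 + 28)/2 = √53/2 ≈ 3.6401)
q(K) = 2*K² (q(K) = K*(K + K) = K*(2*K) = 2*K²)
(R + (-4 + 5)*q(-2))*(-128) = (√53/2 + (-4 + 5)*(2*(-2)²))*(-128) = (√53/2 + 1*(2*4))*(-128) = (√53/2 + 1*8)*(-128) = (√53/2 + 8)*(-128) = (8 + √53/2)*(-128) = -1024 - 64*√53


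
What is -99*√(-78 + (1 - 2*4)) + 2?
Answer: 2 - 99*I*√85 ≈ 2.0 - 912.74*I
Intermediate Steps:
-99*√(-78 + (1 - 2*4)) + 2 = -99*√(-78 + (1 - 8)) + 2 = -99*√(-78 - 7) + 2 = -99*I*√85 + 2 = 2 - 99*I*√85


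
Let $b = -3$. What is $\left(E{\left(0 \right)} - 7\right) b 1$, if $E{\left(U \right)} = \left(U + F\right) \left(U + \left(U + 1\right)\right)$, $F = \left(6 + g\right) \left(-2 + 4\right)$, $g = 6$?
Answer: $-51$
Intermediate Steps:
$F = 24$ ($F = \left(6 + 6\right) \left(-2 + 4\right) = 12 \cdot 2 = 24$)
$E{\left(U \right)} = \left(1 + 2 U\right) \left(24 + U\right)$ ($E{\left(U \right)} = \left(U + 24\right) \left(U + \left(U + 1\right)\right) = \left(24 + U\right) \left(U + \left(1 + U\right)\right) = \left(24 + U\right) \left(1 + 2 U\right) = \left(1 + 2 U\right) \left(24 + U\right)$)
$\left(E{\left(0 \right)} - 7\right) b 1 = \left(\left(24 + 2 \cdot 0^{2} + 49 \cdot 0\right) - 7\right) \left(\left(-3\right) 1\right) = \left(\left(24 + 2 \cdot 0 + 0\right) - 7\right) \left(-3\right) = \left(\left(24 + 0 + 0\right) - 7\right) \left(-3\right) = \left(24 - 7\right) \left(-3\right) = 17 \left(-3\right) = -51$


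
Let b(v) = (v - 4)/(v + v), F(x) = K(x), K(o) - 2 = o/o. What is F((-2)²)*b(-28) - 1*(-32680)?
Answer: 228772/7 ≈ 32682.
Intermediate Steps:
K(o) = 3 (K(o) = 2 + o/o = 2 + 1 = 3)
F(x) = 3
b(v) = (-4 + v)/(2*v) (b(v) = (-4 + v)/((2*v)) = (-4 + v)*(1/(2*v)) = (-4 + v)/(2*v))
F((-2)²)*b(-28) - 1*(-32680) = 3*((½)*(-4 - 28)/(-28)) - 1*(-32680) = 3*((½)*(-1/28)*(-32)) + 32680 = 3*(4/7) + 32680 = 12/7 + 32680 = 228772/7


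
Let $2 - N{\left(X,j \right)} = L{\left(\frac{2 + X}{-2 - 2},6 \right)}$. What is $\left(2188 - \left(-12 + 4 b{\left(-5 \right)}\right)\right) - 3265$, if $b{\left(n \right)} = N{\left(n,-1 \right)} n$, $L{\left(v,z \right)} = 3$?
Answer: $-1085$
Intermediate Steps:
$N{\left(X,j \right)} = -1$ ($N{\left(X,j \right)} = 2 - 3 = -1$)
$b{\left(n \right)} = - n$
$\left(2188 - \left(-12 + 4 b{\left(-5 \right)}\right)\right) - 3265 = \left(2188 + \left(- 4 \left(\left(-1\right) \left(-5\right)\right) + 12\right)\right) - 3265 = \left(2188 + \left(\left(-4\right) 5 + 12\right)\right) - 3265 = \left(2188 + \left(-20 + 12\right)\right) - 3265 = \left(2188 - 8\right) - 3265 = 2180 - 3265 = -1085$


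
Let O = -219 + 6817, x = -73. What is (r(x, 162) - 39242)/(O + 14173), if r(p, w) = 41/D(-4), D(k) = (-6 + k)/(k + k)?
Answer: -196046/103855 ≈ -1.8877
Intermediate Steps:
D(k) = (-6 + k)/(2*k) (D(k) = (-6 + k)/((2*k)) = (-6 + k)*(1/(2*k)) = (-6 + k)/(2*k))
r(p, w) = 164/5 (r(p, w) = 41/(((1/2)*(-6 - 4)/(-4))) = 41/(((1/2)*(-1/4)*(-10))) = 41/(5/4) = 41*(4/5) = 164/5)
O = 6598
(r(x, 162) - 39242)/(O + 14173) = (164/5 - 39242)/(6598 + 14173) = -196046/5/20771 = -196046/5*1/20771 = -196046/103855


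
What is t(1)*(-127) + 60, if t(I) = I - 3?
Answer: 314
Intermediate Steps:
t(I) = -3 + I
t(1)*(-127) + 60 = (-3 + 1)*(-127) + 60 = -2*(-127) + 60 = 254 + 60 = 314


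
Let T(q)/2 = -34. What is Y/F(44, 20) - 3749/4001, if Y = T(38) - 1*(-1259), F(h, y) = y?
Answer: 4690211/80020 ≈ 58.613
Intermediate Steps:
T(q) = -68 (T(q) = 2*(-34) = -68)
Y = 1191 (Y = -68 - 1*(-1259) = -68 + 1259 = 1191)
Y/F(44, 20) - 3749/4001 = 1191/20 - 3749/4001 = 4690211/80020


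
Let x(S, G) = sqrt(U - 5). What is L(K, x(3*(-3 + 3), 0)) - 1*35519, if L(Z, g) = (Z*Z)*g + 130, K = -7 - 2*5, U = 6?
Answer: -35100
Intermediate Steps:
K = -17 (K = -7 - 10 = -17)
x(S, G) = 1 (x(S, G) = sqrt(6 - 5) = sqrt(1) = 1)
L(Z, g) = 130 + g*Z**2 (L(Z, g) = Z**2*g + 130 = g*Z**2 + 130 = 130 + g*Z**2)
L(K, x(3*(-3 + 3), 0)) - 1*35519 = (130 + 1*(-17)**2) - 1*35519 = (130 + 1*289) - 35519 = (130 + 289) - 35519 = 419 - 35519 = -35100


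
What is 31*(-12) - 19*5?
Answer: -467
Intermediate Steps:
31*(-12) - 19*5 = -372 - 95 = -467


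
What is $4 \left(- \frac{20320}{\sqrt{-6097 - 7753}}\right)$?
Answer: $\frac{8128 i \sqrt{554}}{277} \approx 690.65 i$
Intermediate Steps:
$4 \left(- \frac{20320}{\sqrt{-6097 - 7753}}\right) = 4 \left(- \frac{20320}{\sqrt{-13850}}\right) = 4 \left(- \frac{20320}{5 i \sqrt{554}}\right) = 4 \left(- 20320 \left(- \frac{i \sqrt{554}}{2770}\right)\right) = 4 \frac{2032 i \sqrt{554}}{277} = \frac{8128 i \sqrt{554}}{277}$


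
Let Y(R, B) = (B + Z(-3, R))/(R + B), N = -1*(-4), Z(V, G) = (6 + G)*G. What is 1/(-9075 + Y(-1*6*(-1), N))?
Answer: -5/45337 ≈ -0.00011029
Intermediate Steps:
Z(V, G) = G*(6 + G)
N = 4
Y(R, B) = (B + R*(6 + R))/(B + R) (Y(R, B) = (B + R*(6 + R))/(R + B) = (B + R*(6 + R))/(B + R))
1/(-9075 + Y(-1*6*(-1), N)) = 1/(-9075 + (4 + (-1*6*(-1))*(6 - 1*6*(-1)))/(4 - 1*6*(-1))) = 1/(-9075 + (4 + (-6*(-1))*(6 - 6*(-1)))/(4 - 6*(-1))) = 1/(-9075 + (4 + 6*(6 + 6))/(4 + 6)) = 1/(-9075 + (4 + 6*12)/10) = 1/(-9075 + (4 + 72)/10) = 1/(-9075 + (1/10)*76) = 1/(-9075 + 38/5) = 1/(-45337/5) = -5/45337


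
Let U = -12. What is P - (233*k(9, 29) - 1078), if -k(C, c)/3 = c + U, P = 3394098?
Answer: 3407059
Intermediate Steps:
k(C, c) = 36 - 3*c (k(C, c) = -3*(c - 12) = -3*(-12 + c) = 36 - 3*c)
P - (233*k(9, 29) - 1078) = 3394098 - (233*(36 - 3*29) - 1078) = 3394098 - (233*(36 - 87) - 1078) = 3394098 - (233*(-51) - 1078) = 3394098 - (-11883 - 1078) = 3394098 - 1*(-12961) = 3394098 + 12961 = 3407059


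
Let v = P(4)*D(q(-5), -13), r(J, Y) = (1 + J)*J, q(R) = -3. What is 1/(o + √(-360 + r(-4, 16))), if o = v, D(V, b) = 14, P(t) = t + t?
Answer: 28/3223 - I*√87/6446 ≈ 0.0086876 - 0.001447*I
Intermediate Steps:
P(t) = 2*t
r(J, Y) = J*(1 + J)
v = 112 (v = (2*4)*14 = 8*14 = 112)
o = 112
1/(o + √(-360 + r(-4, 16))) = 1/(112 + √(-360 - 4*(1 - 4))) = 1/(112 + √(-360 - 4*(-3))) = 1/(112 + √(-360 + 12)) = 1/(112 + √(-348)) = 1/(112 + 2*I*√87)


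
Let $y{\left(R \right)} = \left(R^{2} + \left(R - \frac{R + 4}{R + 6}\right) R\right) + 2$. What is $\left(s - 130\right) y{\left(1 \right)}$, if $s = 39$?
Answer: $-299$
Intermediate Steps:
$y{\left(R \right)} = 2 + R^{2} + R \left(R - \frac{4 + R}{6 + R}\right)$ ($y{\left(R \right)} = \left(R^{2} + \left(R - \frac{4 + R}{6 + R}\right) R\right) + 2 = \left(R^{2} + R \left(R - \frac{4 + R}{6 + R}\right)\right) + 2 = 2 + R^{2} + R \left(R - \frac{4 + R}{6 + R}\right)$)
$\left(s - 130\right) y{\left(1 \right)} = \left(39 - 130\right) \frac{12 - 2 + 2 \cdot 1^{3} + 11 \cdot 1^{2}}{6 + 1} = - 91 \frac{12 - 2 + 2 \cdot 1 + 11 \cdot 1}{7} = - 91 \frac{12 - 2 + 2 + 11}{7} = - 91 \cdot \frac{1}{7} \cdot 23 = \left(-91\right) \frac{23}{7} = -299$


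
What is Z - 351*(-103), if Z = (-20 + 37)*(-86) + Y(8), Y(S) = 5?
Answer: 34696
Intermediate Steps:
Z = -1457 (Z = (-20 + 37)*(-86) + 5 = 17*(-86) + 5 = -1462 + 5 = -1457)
Z - 351*(-103) = -1457 - 351*(-103) = -1457 + 36153 = 34696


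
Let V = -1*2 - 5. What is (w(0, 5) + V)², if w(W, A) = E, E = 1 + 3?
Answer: 9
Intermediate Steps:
V = -7 (V = -2 - 5 = -7)
E = 4
w(W, A) = 4
(w(0, 5) + V)² = (4 - 7)² = (-3)² = 9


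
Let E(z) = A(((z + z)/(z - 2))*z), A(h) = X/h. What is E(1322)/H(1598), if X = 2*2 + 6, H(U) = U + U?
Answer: 825/698199758 ≈ 1.1816e-6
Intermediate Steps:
H(U) = 2*U
X = 10 (X = 4 + 6 = 10)
A(h) = 10/h
E(z) = 5*(-2 + z)/z² (E(z) = 10/((((z + z)/(z - 2))*z)) = 10/((((2*z)/(-2 + z))*z)) = 10/(((2*z/(-2 + z))*z)) = 10/((2*z²/(-2 + z))) = 10*((-2 + z)/(2*z²)) = 5*(-2 + z)/z²)
E(1322)/H(1598) = (5*(-2 + 1322)/1322²)/((2*1598)) = (5*(1/1747684)*1320)/3196 = (1650/436921)*(1/3196) = 825/698199758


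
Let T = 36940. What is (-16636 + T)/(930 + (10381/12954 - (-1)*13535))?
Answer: 263018016/187389991 ≈ 1.4036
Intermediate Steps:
(-16636 + T)/(930 + (10381/12954 - (-1)*13535)) = (-16636 + 36940)/(930 + (10381/12954 - (-1)*13535)) = 20304/(930 + (10381*(1/12954) - 1*(-13535))) = 20304/(930 + (10381/12954 + 13535)) = 20304/(930 + 175342771/12954) = 20304/(187389991/12954) = 20304*(12954/187389991) = 263018016/187389991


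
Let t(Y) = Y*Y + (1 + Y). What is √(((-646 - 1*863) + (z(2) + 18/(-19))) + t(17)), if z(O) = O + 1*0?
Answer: I*√433542/19 ≈ 34.655*I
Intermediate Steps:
z(O) = O (z(O) = O + 0 = O)
t(Y) = 1 + Y + Y² (t(Y) = Y² + (1 + Y) = 1 + Y + Y²)
√(((-646 - 1*863) + (z(2) + 18/(-19))) + t(17)) = √(((-646 - 1*863) + (2 + 18/(-19))) + (1 + 17 + 17²)) = √(((-646 - 863) + (2 + 18*(-1/19))) + (1 + 17 + 289)) = √((-1509 + (2 - 18/19)) + 307) = √((-1509 + 20/19) + 307) = √(-28651/19 + 307) = √(-22818/19) = I*√433542/19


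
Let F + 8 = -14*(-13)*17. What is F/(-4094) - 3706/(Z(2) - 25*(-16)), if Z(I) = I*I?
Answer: -4104777/413494 ≈ -9.9270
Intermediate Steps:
F = 3086 (F = -8 - 14*(-13)*17 = -8 + 182*17 = -8 + 3094 = 3086)
Z(I) = I²
F/(-4094) - 3706/(Z(2) - 25*(-16)) = 3086/(-4094) - 3706/(2² - 25*(-16)) = 3086*(-1/4094) - 3706/(4 + 400) = -1543/2047 - 3706/404 = -1543/2047 - 3706*1/404 = -1543/2047 - 1853/202 = -4104777/413494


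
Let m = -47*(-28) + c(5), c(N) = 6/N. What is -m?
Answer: -6586/5 ≈ -1317.2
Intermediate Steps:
m = 6586/5 (m = -47*(-28) + 6/5 = 1316 + 6*(⅕) = 1316 + 6/5 = 6586/5 ≈ 1317.2)
-m = -1*6586/5 = -6586/5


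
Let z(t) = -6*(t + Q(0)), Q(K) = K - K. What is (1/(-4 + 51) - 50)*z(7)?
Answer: 98658/47 ≈ 2099.1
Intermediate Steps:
Q(K) = 0
z(t) = -6*t (z(t) = -6*(t + 0) = -6*t)
(1/(-4 + 51) - 50)*z(7) = (1/(-4 + 51) - 50)*(-6*7) = (1/47 - 50)*(-42) = -2349/47*(-42) = 98658/47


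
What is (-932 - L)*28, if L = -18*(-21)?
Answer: -36680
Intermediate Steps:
L = 378
(-932 - L)*28 = (-932 - 1*378)*28 = (-932 - 378)*28 = -1310*28 = -36680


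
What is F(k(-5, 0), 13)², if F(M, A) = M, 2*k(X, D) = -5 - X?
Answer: 0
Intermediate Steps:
k(X, D) = -5/2 - X/2 (k(X, D) = (-5 - X)/2 = -5/2 - X/2)
F(k(-5, 0), 13)² = (-5/2 - ½*(-5))² = (-5/2 + 5/2)² = 0² = 0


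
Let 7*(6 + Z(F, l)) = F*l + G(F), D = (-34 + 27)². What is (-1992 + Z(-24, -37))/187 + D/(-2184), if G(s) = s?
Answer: -4103227/408408 ≈ -10.047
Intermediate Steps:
D = 49 (D = (-7)² = 49)
Z(F, l) = -6 + F/7 + F*l/7 (Z(F, l) = -6 + (F*l + F)/7 = -6 + (F + F*l)/7 = -6 + (F/7 + F*l/7) = -6 + F/7 + F*l/7)
(-1992 + Z(-24, -37))/187 + D/(-2184) = (-1992 + (-6 + (⅐)*(-24) + (⅐)*(-24)*(-37)))/187 + 49/(-2184) = (-1992 + (-6 - 24/7 + 888/7))*(1/187) + 49*(-1/2184) = (-1992 + 822/7)*(1/187) - 7/312 = -13122/7*1/187 - 7/312 = -13122/1309 - 7/312 = -4103227/408408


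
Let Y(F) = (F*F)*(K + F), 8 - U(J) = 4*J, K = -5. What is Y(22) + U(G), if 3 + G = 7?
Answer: 8220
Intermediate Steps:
G = 4 (G = -3 + 7 = 4)
U(J) = 8 - 4*J
Y(F) = F²*(-5 + F) (Y(F) = (F*F)*(-5 + F) = F²*(-5 + F))
Y(22) + U(G) = 22²*(-5 + 22) + (8 - 4*4) = 484*17 + (8 - 16) = 8228 - 8 = 8220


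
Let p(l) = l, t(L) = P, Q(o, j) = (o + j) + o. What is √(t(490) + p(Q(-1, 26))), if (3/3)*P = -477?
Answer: I*√453 ≈ 21.284*I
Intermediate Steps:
Q(o, j) = j + 2*o (Q(o, j) = (j + o) + o = j + 2*o)
P = -477
t(L) = -477
√(t(490) + p(Q(-1, 26))) = √(-477 + (26 + 2*(-1))) = √(-477 + (26 - 2)) = √(-477 + 24) = √(-453) = I*√453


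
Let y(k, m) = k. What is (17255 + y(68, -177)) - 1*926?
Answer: 16397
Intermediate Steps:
(17255 + y(68, -177)) - 1*926 = (17255 + 68) - 1*926 = 17323 - 926 = 16397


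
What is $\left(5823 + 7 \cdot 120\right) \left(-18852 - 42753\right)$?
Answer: $-410474115$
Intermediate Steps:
$\left(5823 + 7 \cdot 120\right) \left(-18852 - 42753\right) = \left(5823 + 840\right) \left(-61605\right) = 6663 \left(-61605\right) = -410474115$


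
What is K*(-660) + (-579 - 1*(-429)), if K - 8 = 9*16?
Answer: -100470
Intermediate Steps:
K = 152 (K = 8 + 9*16 = 8 + 144 = 152)
K*(-660) + (-579 - 1*(-429)) = 152*(-660) + (-579 - 1*(-429)) = -100320 + (-579 + 429) = -100320 - 150 = -100470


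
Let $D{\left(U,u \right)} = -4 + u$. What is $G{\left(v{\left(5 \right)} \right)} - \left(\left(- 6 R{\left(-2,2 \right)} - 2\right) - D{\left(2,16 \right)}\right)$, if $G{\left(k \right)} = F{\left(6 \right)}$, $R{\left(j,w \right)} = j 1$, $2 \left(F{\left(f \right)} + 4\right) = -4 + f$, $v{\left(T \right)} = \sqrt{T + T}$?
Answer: $-1$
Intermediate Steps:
$v{\left(T \right)} = \sqrt{2} \sqrt{T}$ ($v{\left(T \right)} = \sqrt{2 T} = \sqrt{2} \sqrt{T}$)
$F{\left(f \right)} = -6 + \frac{f}{2}$ ($F{\left(f \right)} = -4 + \frac{-4 + f}{2} = -4 + \left(-2 + \frac{f}{2}\right) = -6 + \frac{f}{2}$)
$R{\left(j,w \right)} = j$
$G{\left(k \right)} = -3$ ($G{\left(k \right)} = -6 + \frac{1}{2} \cdot 6 = -6 + 3 = -3$)
$G{\left(v{\left(5 \right)} \right)} - \left(\left(- 6 R{\left(-2,2 \right)} - 2\right) - D{\left(2,16 \right)}\right) = -3 - \left(\left(\left(-6\right) \left(-2\right) - 2\right) - \left(-4 + 16\right)\right) = -3 - \left(\left(12 - 2\right) - 12\right) = -3 - \left(10 - 12\right) = -3 - -2 = -3 + 2 = -1$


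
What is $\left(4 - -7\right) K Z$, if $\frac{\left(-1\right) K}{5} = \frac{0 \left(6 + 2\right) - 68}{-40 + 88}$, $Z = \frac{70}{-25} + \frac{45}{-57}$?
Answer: $- \frac{63767}{228} \approx -279.68$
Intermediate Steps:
$Z = - \frac{341}{95}$ ($Z = 70 \left(- \frac{1}{25}\right) + 45 \left(- \frac{1}{57}\right) = - \frac{14}{5} - \frac{15}{19} = - \frac{341}{95} \approx -3.5895$)
$K = \frac{85}{12}$ ($K = - 5 \frac{0 \left(6 + 2\right) - 68}{-40 + 88} = - 5 \frac{0 \cdot 8 - 68}{48} = - 5 \left(0 - 68\right) \frac{1}{48} = - 5 \left(\left(-68\right) \frac{1}{48}\right) = \left(-5\right) \left(- \frac{17}{12}\right) = \frac{85}{12} \approx 7.0833$)
$\left(4 - -7\right) K Z = \left(4 - -7\right) \frac{85}{12} \left(- \frac{341}{95}\right) = \left(4 + 7\right) \frac{85}{12} \left(- \frac{341}{95}\right) = 11 \cdot \frac{85}{12} \left(- \frac{341}{95}\right) = \frac{935}{12} \left(- \frac{341}{95}\right) = - \frac{63767}{228}$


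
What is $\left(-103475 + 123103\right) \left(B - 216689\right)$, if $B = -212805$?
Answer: $-8430108232$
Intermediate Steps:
$\left(-103475 + 123103\right) \left(B - 216689\right) = \left(-103475 + 123103\right) \left(-212805 - 216689\right) = 19628 \left(-429494\right) = -8430108232$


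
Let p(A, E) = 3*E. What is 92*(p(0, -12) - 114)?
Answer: -13800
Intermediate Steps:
92*(p(0, -12) - 114) = 92*(3*(-12) - 114) = 92*(-36 - 114) = 92*(-150) = -13800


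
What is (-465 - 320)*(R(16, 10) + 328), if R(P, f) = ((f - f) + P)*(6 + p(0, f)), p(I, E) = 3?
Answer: -370520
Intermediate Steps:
R(P, f) = 9*P (R(P, f) = ((f - f) + P)*(6 + 3) = (0 + P)*9 = P*9 = 9*P)
(-465 - 320)*(R(16, 10) + 328) = (-465 - 320)*(9*16 + 328) = -785*(144 + 328) = -785*472 = -370520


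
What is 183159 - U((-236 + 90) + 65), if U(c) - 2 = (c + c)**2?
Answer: 156913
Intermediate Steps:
U(c) = 2 + 4*c**2 (U(c) = 2 + (c + c)**2 = 2 + (2*c)**2 = 2 + 4*c**2)
183159 - U((-236 + 90) + 65) = 183159 - (2 + 4*((-236 + 90) + 65)**2) = 183159 - (2 + 4*(-146 + 65)**2) = 183159 - (2 + 4*(-81)**2) = 183159 - (2 + 4*6561) = 183159 - (2 + 26244) = 183159 - 1*26246 = 183159 - 26246 = 156913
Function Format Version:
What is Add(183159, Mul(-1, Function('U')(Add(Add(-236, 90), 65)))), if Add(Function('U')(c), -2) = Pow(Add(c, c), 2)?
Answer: 156913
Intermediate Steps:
Function('U')(c) = Add(2, Mul(4, Pow(c, 2))) (Function('U')(c) = Add(2, Pow(Add(c, c), 2)) = Add(2, Pow(Mul(2, c), 2)) = Add(2, Mul(4, Pow(c, 2))))
Add(183159, Mul(-1, Function('U')(Add(Add(-236, 90), 65)))) = Add(183159, Mul(-1, Add(2, Mul(4, Pow(Add(Add(-236, 90), 65), 2))))) = Add(183159, Mul(-1, Add(2, Mul(4, Pow(Add(-146, 65), 2))))) = Add(183159, Mul(-1, Add(2, Mul(4, Pow(-81, 2))))) = Add(183159, Mul(-1, Add(2, Mul(4, 6561)))) = Add(183159, Mul(-1, Add(2, 26244))) = Add(183159, Mul(-1, 26246)) = Add(183159, -26246) = 156913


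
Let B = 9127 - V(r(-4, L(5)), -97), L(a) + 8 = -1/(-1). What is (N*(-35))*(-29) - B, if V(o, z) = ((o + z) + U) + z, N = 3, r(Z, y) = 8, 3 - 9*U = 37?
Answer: -56446/9 ≈ -6271.8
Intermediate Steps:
U = -34/9 (U = 1/3 - 1/9*37 = 1/3 - 37/9 = -34/9 ≈ -3.7778)
L(a) = -7 (L(a) = -8 - 1/(-1) = -8 - 1*(-1) = -8 + 1 = -7)
V(o, z) = -34/9 + o + 2*z (V(o, z) = ((o + z) - 34/9) + z = (-34/9 + o + z) + z = -34/9 + o + 2*z)
B = 83851/9 (B = 9127 - (-34/9 + 8 + 2*(-97)) = 9127 - (-34/9 + 8 - 194) = 9127 - 1*(-1708/9) = 9127 + 1708/9 = 83851/9 ≈ 9316.8)
(N*(-35))*(-29) - B = (3*(-35))*(-29) - 1*83851/9 = -105*(-29) - 83851/9 = 3045 - 83851/9 = -56446/9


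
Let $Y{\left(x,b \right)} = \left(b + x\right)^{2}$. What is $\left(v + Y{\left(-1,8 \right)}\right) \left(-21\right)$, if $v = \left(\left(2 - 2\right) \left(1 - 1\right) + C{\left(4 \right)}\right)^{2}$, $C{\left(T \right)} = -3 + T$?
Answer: $-1050$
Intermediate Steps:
$v = 1$ ($v = \left(\left(2 - 2\right) \left(1 - 1\right) + \left(-3 + 4\right)\right)^{2} = \left(0 \cdot 0 + 1\right)^{2} = \left(0 + 1\right)^{2} = 1^{2} = 1$)
$\left(v + Y{\left(-1,8 \right)}\right) \left(-21\right) = \left(1 + \left(8 - 1\right)^{2}\right) \left(-21\right) = \left(1 + 7^{2}\right) \left(-21\right) = \left(1 + 49\right) \left(-21\right) = 50 \left(-21\right) = -1050$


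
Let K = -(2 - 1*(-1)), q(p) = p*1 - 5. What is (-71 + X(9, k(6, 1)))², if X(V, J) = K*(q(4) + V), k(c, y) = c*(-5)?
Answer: 9025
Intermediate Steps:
q(p) = -5 + p (q(p) = p - 5 = -5 + p)
K = -3 (K = -(2 + 1) = -1*3 = -3)
k(c, y) = -5*c
X(V, J) = 3 - 3*V (X(V, J) = -3*((-5 + 4) + V) = -3*(-1 + V) = 3 - 3*V)
(-71 + X(9, k(6, 1)))² = (-71 + (3 - 3*9))² = (-71 + (3 - 27))² = (-71 - 24)² = (-95)² = 9025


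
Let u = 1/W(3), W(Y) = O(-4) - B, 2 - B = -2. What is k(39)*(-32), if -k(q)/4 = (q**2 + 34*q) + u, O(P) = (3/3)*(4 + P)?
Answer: 364384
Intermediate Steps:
B = 4 (B = 2 - 1*(-2) = 2 + 2 = 4)
O(P) = 4 + P (O(P) = (3*(1/3))*(4 + P) = 1*(4 + P) = 4 + P)
W(Y) = -4 (W(Y) = (4 - 4) - 1*4 = 0 - 4 = -4)
u = -1/4 (u = 1/(-4) = -1/4 ≈ -0.25000)
k(q) = 1 - 136*q - 4*q**2 (k(q) = -4*((q**2 + 34*q) - 1/4) = -4*(-1/4 + q**2 + 34*q) = 1 - 136*q - 4*q**2)
k(39)*(-32) = (1 - 136*39 - 4*39**2)*(-32) = (1 - 5304 - 4*1521)*(-32) = (1 - 5304 - 6084)*(-32) = -11387*(-32) = 364384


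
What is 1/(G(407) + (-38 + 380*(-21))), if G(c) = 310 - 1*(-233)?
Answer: -1/7475 ≈ -0.00013378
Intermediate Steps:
G(c) = 543 (G(c) = 310 + 233 = 543)
1/(G(407) + (-38 + 380*(-21))) = 1/(543 + (-38 + 380*(-21))) = 1/(543 + (-38 - 7980)) = 1/(543 - 8018) = 1/(-7475) = -1/7475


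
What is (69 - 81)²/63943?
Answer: 144/63943 ≈ 0.0022520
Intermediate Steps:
(69 - 81)²/63943 = (-12)²*(1/63943) = 144*(1/63943) = 144/63943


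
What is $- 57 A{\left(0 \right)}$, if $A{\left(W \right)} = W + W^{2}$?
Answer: $0$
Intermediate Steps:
$- 57 A{\left(0 \right)} = - 57 \cdot 0 \left(1 + 0\right) = - 57 \cdot 0 \cdot 1 = \left(-57\right) 0 = 0$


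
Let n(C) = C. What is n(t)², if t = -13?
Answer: 169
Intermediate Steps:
n(t)² = (-13)² = 169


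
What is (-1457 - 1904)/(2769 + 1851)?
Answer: -3361/4620 ≈ -0.72749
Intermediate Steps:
(-1457 - 1904)/(2769 + 1851) = -3361/4620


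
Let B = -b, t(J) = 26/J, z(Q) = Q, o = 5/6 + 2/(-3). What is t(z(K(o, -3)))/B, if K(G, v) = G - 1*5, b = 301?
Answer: 156/8729 ≈ 0.017871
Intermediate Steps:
o = 1/6 (o = 5*(1/6) + 2*(-1/3) = 5/6 - 2/3 = 1/6 ≈ 0.16667)
K(G, v) = -5 + G (K(G, v) = G - 5 = -5 + G)
B = -301 (B = -1*301 = -301)
t(z(K(o, -3)))/B = (26/(-5 + 1/6))/(-301) = (26/(-29/6))*(-1/301) = (26*(-6/29))*(-1/301) = -156/29*(-1/301) = 156/8729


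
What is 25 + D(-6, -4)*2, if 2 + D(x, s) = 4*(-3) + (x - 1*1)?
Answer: -17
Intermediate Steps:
D(x, s) = -15 + x (D(x, s) = -2 + (4*(-3) + (x - 1*1)) = -2 + (-12 + (x - 1)) = -2 + (-12 + (-1 + x)) = -2 + (-13 + x) = -15 + x)
25 + D(-6, -4)*2 = 25 + (-15 - 6)*2 = 25 - 21*2 = 25 - 42 = -17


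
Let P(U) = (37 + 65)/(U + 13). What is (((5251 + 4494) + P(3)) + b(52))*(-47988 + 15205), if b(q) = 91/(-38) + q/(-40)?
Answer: -242864233571/760 ≈ -3.1956e+8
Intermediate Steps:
b(q) = -91/38 - q/40 (b(q) = 91*(-1/38) + q*(-1/40) = -91/38 - q/40)
P(U) = 102/(13 + U)
(((5251 + 4494) + P(3)) + b(52))*(-47988 + 15205) = (((5251 + 4494) + 102/(13 + 3)) + (-91/38 - 1/40*52))*(-47988 + 15205) = ((9745 + 102/16) + (-91/38 - 13/10))*(-32783) = ((9745 + 102*(1/16)) - 351/95)*(-32783) = ((9745 + 51/8) - 351/95)*(-32783) = (78011/8 - 351/95)*(-32783) = (7408237/760)*(-32783) = -242864233571/760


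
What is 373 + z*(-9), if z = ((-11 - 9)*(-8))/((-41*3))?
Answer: 15773/41 ≈ 384.71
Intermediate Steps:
z = -160/123 (z = -20*(-8)/(-123) = 160*(-1/123) = -160/123 ≈ -1.3008)
373 + z*(-9) = 373 - 160/123*(-9) = 373 + 480/41 = 15773/41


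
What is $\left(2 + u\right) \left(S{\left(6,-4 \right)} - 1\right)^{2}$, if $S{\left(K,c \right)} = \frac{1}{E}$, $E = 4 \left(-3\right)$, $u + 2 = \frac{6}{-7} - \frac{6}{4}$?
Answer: $- \frac{1859}{672} \approx -2.7664$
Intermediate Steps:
$u = - \frac{61}{14}$ ($u = -2 + \left(\frac{6}{-7} - \frac{6}{4}\right) = -2 + \left(6 \left(- \frac{1}{7}\right) - \frac{3}{2}\right) = -2 - \frac{33}{14} = - \frac{61}{14} \approx -4.3571$)
$E = -12$
$S{\left(K,c \right)} = - \frac{1}{12}$ ($S{\left(K,c \right)} = \frac{1}{-12} = - \frac{1}{12}$)
$\left(2 + u\right) \left(S{\left(6,-4 \right)} - 1\right)^{2} = \left(2 - \frac{61}{14}\right) \left(- \frac{1}{12} - 1\right)^{2} = - \frac{33 \left(- \frac{13}{12}\right)^{2}}{14} = \left(- \frac{33}{14}\right) \frac{169}{144} = - \frac{1859}{672}$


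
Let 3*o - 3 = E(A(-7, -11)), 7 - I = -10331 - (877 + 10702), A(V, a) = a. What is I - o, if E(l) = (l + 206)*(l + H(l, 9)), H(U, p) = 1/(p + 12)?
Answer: 475186/21 ≈ 22628.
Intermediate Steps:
H(U, p) = 1/(12 + p)
I = 21917 (I = 7 - (-10331 - (877 + 10702)) = 7 - (-10331 - 1*11579) = 7 - (-10331 - 11579) = 7 - 1*(-21910) = 7 + 21910 = 21917)
E(l) = (206 + l)*(1/21 + l) (E(l) = (l + 206)*(l + 1/(12 + 9)) = (206 + l)*(l + 1/21) = (206 + l)*(1/21 + l))
o = -14929/21 (o = 1 + (206/21 + (-11)**2 + (4327/21)*(-11))/3 = 1 + (206/21 + 121 - 47597/21)/3 = 1 + (1/3)*(-14950/7) = 1 - 14950/21 = -14929/21 ≈ -710.90)
I - o = 21917 - 1*(-14929/21) = 21917 + 14929/21 = 475186/21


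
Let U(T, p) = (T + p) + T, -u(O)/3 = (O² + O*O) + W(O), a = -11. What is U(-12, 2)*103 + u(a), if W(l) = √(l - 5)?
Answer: -2992 - 12*I ≈ -2992.0 - 12.0*I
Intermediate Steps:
W(l) = √(-5 + l)
u(O) = -6*O² - 3*√(-5 + O) (u(O) = -3*((O² + O*O) + √(-5 + O)) = -3*((O² + O²) + √(-5 + O)) = -3*(2*O² + √(-5 + O)) = -3*(√(-5 + O) + 2*O²) = -6*O² - 3*√(-5 + O))
U(T, p) = p + 2*T
U(-12, 2)*103 + u(a) = (2 + 2*(-12))*103 + (-6*(-11)² - 3*√(-5 - 11)) = (2 - 24)*103 + (-6*121 - 12*I) = -22*103 + (-726 - 12*I) = -2266 + (-726 - 12*I) = -2992 - 12*I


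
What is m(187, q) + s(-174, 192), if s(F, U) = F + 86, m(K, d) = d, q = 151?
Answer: 63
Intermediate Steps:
s(F, U) = 86 + F
m(187, q) + s(-174, 192) = 151 + (86 - 174) = 151 - 88 = 63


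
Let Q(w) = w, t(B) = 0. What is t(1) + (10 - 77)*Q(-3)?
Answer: 201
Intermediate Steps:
t(1) + (10 - 77)*Q(-3) = 0 + (10 - 77)*(-3) = 0 - 67*(-3) = 0 + 201 = 201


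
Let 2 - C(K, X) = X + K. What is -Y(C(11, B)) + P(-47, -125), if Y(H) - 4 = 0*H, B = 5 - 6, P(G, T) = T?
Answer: -129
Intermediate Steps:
B = -1
C(K, X) = 2 - K - X (C(K, X) = 2 - (X + K) = 2 - (K + X) = 2 + (-K - X) = 2 - K - X)
Y(H) = 4 (Y(H) = 4 + 0*H = 4 + 0 = 4)
-Y(C(11, B)) + P(-47, -125) = -1*4 - 125 = -4 - 125 = -129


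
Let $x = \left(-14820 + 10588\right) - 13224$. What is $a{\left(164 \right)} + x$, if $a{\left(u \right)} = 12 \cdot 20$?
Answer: $-17216$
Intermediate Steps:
$a{\left(u \right)} = 240$
$x = -17456$ ($x = -4232 - 13224 = -17456$)
$a{\left(164 \right)} + x = 240 - 17456 = -17216$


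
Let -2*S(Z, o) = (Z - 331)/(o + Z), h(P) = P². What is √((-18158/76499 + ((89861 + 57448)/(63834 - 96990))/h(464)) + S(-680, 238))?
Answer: I*√288350140517353464910184045/14449593785952 ≈ 1.1752*I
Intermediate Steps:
S(Z, o) = -(-331 + Z)/(2*(Z + o)) (S(Z, o) = -(Z - 331)/(2*(o + Z)) = -(-331 + Z)/(2*(Z + o)))
√((-18158/76499 + ((89861 + 57448)/(63834 - 96990))/h(464)) + S(-680, 238)) = √((-18158/76499 + ((89861 + 57448)/(63834 - 96990))/(464²)) + (331 - 1*(-680))/(2*(-680 + 238))) = √((-18158*1/76499 + (147309/(-33156))/215296) + (½)*(331 + 680)/(-442)) = √((-18158/76499 + (147309*(-1/33156))*(1/215296)) + (½)*(-1/442)*1011) = √((-18158/76499 - 49103/11052*1/215296) - 1011/884) = √((-18158/76499 - 49103/2379451392) - 1011/884) = √(-43209834706333/182025652036608 - 1011/884) = √(-55556357022352265/40227669100090368) = I*√288350140517353464910184045/14449593785952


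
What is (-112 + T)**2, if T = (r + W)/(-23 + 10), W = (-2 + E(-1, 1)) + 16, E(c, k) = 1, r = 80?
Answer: 2405601/169 ≈ 14234.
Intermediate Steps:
W = 15 (W = (-2 + 1) + 16 = -1 + 16 = 15)
T = -95/13 (T = (80 + 15)/(-23 + 10) = 95/(-13) = 95*(-1/13) = -95/13 ≈ -7.3077)
(-112 + T)**2 = (-112 - 95/13)**2 = (-1551/13)**2 = 2405601/169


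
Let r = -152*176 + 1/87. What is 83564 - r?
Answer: 9597491/87 ≈ 1.1032e+5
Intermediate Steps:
r = -2327423/87 (r = -26752 + 1/87 = -2327423/87 ≈ -26752.)
83564 - r = 83564 - 1*(-2327423/87) = 83564 + 2327423/87 = 9597491/87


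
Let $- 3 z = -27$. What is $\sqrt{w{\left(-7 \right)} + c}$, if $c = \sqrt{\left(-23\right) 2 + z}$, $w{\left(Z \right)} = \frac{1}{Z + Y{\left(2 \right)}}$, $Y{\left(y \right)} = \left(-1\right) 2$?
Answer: $\frac{\sqrt{-1 + 9 i \sqrt{37}}}{3} \approx 1.7281 + 1.76 i$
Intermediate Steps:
$z = 9$ ($z = \left(- \frac{1}{3}\right) \left(-27\right) = 9$)
$Y{\left(y \right)} = -2$
$w{\left(Z \right)} = \frac{1}{-2 + Z}$ ($w{\left(Z \right)} = \frac{1}{Z - 2} = \frac{1}{-2 + Z}$)
$c = i \sqrt{37}$ ($c = \sqrt{\left(-23\right) 2 + 9} = \sqrt{-46 + 9} = \sqrt{-37} = i \sqrt{37} \approx 6.0828 i$)
$\sqrt{w{\left(-7 \right)} + c} = \sqrt{\frac{1}{-2 - 7} + i \sqrt{37}} = \sqrt{\frac{1}{-9} + i \sqrt{37}} = \sqrt{- \frac{1}{9} + i \sqrt{37}}$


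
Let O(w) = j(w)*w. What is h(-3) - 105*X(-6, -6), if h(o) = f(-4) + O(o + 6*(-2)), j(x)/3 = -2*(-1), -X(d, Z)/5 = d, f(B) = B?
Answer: -3244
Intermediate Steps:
X(d, Z) = -5*d
j(x) = 6 (j(x) = 3*(-2*(-1)) = 3*2 = 6)
O(w) = 6*w
h(o) = -76 + 6*o (h(o) = -4 + 6*(o + 6*(-2)) = -4 + 6*(o - 12) = -4 + 6*(-12 + o) = -4 + (-72 + 6*o) = -76 + 6*o)
h(-3) - 105*X(-6, -6) = (-76 + 6*(-3)) - (-525)*(-6) = (-76 - 18) - 105*30 = -94 - 3150 = -3244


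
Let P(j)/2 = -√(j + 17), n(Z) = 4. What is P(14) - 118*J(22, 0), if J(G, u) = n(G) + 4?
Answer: -944 - 2*√31 ≈ -955.14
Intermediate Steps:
P(j) = -2*√(17 + j) (P(j) = 2*(-√(j + 17)) = 2*(-√(17 + j)) = -2*√(17 + j))
J(G, u) = 8 (J(G, u) = 4 + 4 = 8)
P(14) - 118*J(22, 0) = -2*√(17 + 14) - 118*8 = -2*√31 - 944 = -944 - 2*√31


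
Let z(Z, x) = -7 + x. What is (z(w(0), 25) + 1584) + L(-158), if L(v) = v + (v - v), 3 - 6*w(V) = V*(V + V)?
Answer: 1444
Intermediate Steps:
w(V) = 1/2 - V**2/3 (w(V) = 1/2 - V*(V + V)/6 = 1/2 - V*2*V/6 = 1/2 - V**2/3)
L(v) = v (L(v) = v + 0 = v)
(z(w(0), 25) + 1584) + L(-158) = ((-7 + 25) + 1584) - 158 = (18 + 1584) - 158 = 1602 - 158 = 1444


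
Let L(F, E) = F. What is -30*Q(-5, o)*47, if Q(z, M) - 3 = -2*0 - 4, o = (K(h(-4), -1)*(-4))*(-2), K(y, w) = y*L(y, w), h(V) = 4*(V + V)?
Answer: 1410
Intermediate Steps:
h(V) = 8*V (h(V) = 4*(2*V) = 8*V)
K(y, w) = y**2 (K(y, w) = y*y = y**2)
o = 8192 (o = ((8*(-4))**2*(-4))*(-2) = ((-32)**2*(-4))*(-2) = (1024*(-4))*(-2) = -4096*(-2) = 8192)
Q(z, M) = -1 (Q(z, M) = 3 + (-2*0 - 4) = 3 + (0 - 4) = 3 - 4 = -1)
-30*Q(-5, o)*47 = -30*(-1)*47 = 30*47 = 1410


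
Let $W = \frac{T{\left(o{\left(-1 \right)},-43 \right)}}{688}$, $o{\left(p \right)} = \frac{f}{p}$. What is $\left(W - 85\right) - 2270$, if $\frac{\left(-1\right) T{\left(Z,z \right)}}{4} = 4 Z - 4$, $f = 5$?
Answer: $- \frac{101259}{43} \approx -2354.9$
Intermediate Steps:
$o{\left(p \right)} = \frac{5}{p}$
$T{\left(Z,z \right)} = 16 - 16 Z$ ($T{\left(Z,z \right)} = - 4 \left(4 Z - 4\right) = - 4 \left(-4 + 4 Z\right) = 16 - 16 Z$)
$W = \frac{6}{43}$ ($W = \frac{16 - 16 \frac{5}{-1}}{688} = \left(16 - 16 \cdot 5 \left(-1\right)\right) \frac{1}{688} = \left(16 - -80\right) \frac{1}{688} = \left(16 + 80\right) \frac{1}{688} = 96 \cdot \frac{1}{688} = \frac{6}{43} \approx 0.13953$)
$\left(W - 85\right) - 2270 = \left(\frac{6}{43} - 85\right) - 2270 = - \frac{3649}{43} - 2270 = - \frac{101259}{43}$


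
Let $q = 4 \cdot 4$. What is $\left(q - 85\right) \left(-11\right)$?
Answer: $759$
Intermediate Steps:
$q = 16$
$\left(q - 85\right) \left(-11\right) = \left(16 - 85\right) \left(-11\right) = \left(-69\right) \left(-11\right) = 759$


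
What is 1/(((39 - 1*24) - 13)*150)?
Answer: 1/300 ≈ 0.0033333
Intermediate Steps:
1/(((39 - 1*24) - 13)*150) = 1/(((39 - 24) - 13)*150) = 1/((15 - 13)*150) = 1/(2*150) = 1/300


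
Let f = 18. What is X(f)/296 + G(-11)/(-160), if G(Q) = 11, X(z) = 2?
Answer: -367/5920 ≈ -0.061993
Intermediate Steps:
X(f)/296 + G(-11)/(-160) = 2/296 + 11/(-160) = 2*(1/296) + 11*(-1/160) = 1/148 - 11/160 = -367/5920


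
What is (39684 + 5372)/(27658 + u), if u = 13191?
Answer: 45056/40849 ≈ 1.1030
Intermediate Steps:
(39684 + 5372)/(27658 + u) = (39684 + 5372)/(27658 + 13191) = 45056/40849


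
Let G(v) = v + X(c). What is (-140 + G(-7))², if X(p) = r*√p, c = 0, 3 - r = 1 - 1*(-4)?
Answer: 21609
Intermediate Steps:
r = -2 (r = 3 - (1 - 1*(-4)) = 3 - (1 + 4) = 3 - 1*5 = 3 - 5 = -2)
X(p) = -2*√p
G(v) = v (G(v) = v - 2*√0 = v - 2*0 = v + 0 = v)
(-140 + G(-7))² = (-140 - 7)² = (-147)² = 21609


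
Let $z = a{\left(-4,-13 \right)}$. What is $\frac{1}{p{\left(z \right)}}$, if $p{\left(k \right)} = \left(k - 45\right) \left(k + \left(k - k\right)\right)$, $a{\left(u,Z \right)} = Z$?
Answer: $\frac{1}{754} \approx 0.0013263$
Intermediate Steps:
$z = -13$
$p{\left(k \right)} = k \left(-45 + k\right)$ ($p{\left(k \right)} = \left(-45 + k\right) \left(k + 0\right) = \left(-45 + k\right) k = k \left(-45 + k\right)$)
$\frac{1}{p{\left(z \right)}} = \frac{1}{\left(-13\right) \left(-45 - 13\right)} = \frac{1}{\left(-13\right) \left(-58\right)} = \frac{1}{754}$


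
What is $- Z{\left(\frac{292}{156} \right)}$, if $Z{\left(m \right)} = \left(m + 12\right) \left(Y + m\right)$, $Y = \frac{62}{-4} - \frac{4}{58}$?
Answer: $\frac{16761803}{88218} \approx 190.0$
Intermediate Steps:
$Y = - \frac{903}{58}$ ($Y = 62 \left(- \frac{1}{4}\right) - \frac{2}{29} = - \frac{31}{2} - \frac{2}{29} = - \frac{903}{58} \approx -15.569$)
$Z{\left(m \right)} = \left(12 + m\right) \left(- \frac{903}{58} + m\right)$ ($Z{\left(m \right)} = \left(m + 12\right) \left(- \frac{903}{58} + m\right) = \left(12 + m\right) \left(- \frac{903}{58} + m\right)$)
$- Z{\left(\frac{292}{156} \right)} = - (- \frac{5418}{29} + \left(\frac{292}{156}\right)^{2} - \frac{207 \cdot \frac{292}{156}}{58}) = - (- \frac{5418}{29} + \left(292 \cdot \frac{1}{156}\right)^{2} - \frac{207 \cdot 292 \cdot \frac{1}{156}}{58}) = - (- \frac{5418}{29} + \left(\frac{73}{39}\right)^{2} - \frac{5037}{754}) = - (- \frac{5418}{29} + \frac{5329}{1521} - \frac{5037}{754}) = \left(-1\right) \left(- \frac{16761803}{88218}\right) = \frac{16761803}{88218}$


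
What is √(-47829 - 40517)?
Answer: I*√88346 ≈ 297.23*I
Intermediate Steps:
√(-47829 - 40517) = √(-88346) = I*√88346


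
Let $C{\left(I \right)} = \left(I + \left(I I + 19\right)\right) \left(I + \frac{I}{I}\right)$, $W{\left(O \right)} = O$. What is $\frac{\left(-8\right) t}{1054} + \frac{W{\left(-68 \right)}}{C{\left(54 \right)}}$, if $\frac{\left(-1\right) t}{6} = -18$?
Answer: $- \frac{71054476}{86636165} \approx -0.82015$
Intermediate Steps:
$t = 108$ ($t = \left(-6\right) \left(-18\right) = 108$)
$C{\left(I \right)} = \left(1 + I\right) \left(19 + I + I^{2}\right)$ ($C{\left(I \right)} = \left(I + \left(I^{2} + 19\right)\right) \left(I + 1\right) = \left(I + \left(19 + I^{2}\right)\right) \left(1 + I\right) = \left(19 + I + I^{2}\right) \left(1 + I\right) = \left(1 + I\right) \left(19 + I + I^{2}\right)$)
$\frac{\left(-8\right) t}{1054} + \frac{W{\left(-68 \right)}}{C{\left(54 \right)}} = \frac{\left(-8\right) 108}{1054} - \frac{68}{19 + 54^{3} + 2 \cdot 54^{2} + 20 \cdot 54} = \left(-864\right) \frac{1}{1054} - \frac{68}{19 + 157464 + 2 \cdot 2916 + 1080} = - \frac{432}{527} - \frac{68}{19 + 157464 + 5832 + 1080} = - \frac{432}{527} - \frac{68}{164395} = - \frac{71054476}{86636165}$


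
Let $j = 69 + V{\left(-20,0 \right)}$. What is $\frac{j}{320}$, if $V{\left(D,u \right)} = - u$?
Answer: $\frac{69}{320} \approx 0.21563$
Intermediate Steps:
$j = 69$ ($j = 69 - 0 = 69 + 0 = 69$)
$\frac{j}{320} = \frac{69}{320}$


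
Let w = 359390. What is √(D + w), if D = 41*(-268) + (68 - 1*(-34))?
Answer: 2*√87126 ≈ 590.34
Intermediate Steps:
D = -10886 (D = -10988 + (68 + 34) = -10988 + 102 = -10886)
√(D + w) = √(-10886 + 359390) = √348504 = 2*√87126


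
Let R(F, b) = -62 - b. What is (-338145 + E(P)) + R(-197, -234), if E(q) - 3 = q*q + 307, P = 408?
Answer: -171199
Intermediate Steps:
E(q) = 310 + q² (E(q) = 3 + (q*q + 307) = 3 + (q² + 307) = 3 + (307 + q²) = 310 + q²)
(-338145 + E(P)) + R(-197, -234) = (-338145 + (310 + 408²)) + (-62 - 1*(-234)) = (-338145 + (310 + 166464)) + (-62 + 234) = (-338145 + 166774) + 172 = -171371 + 172 = -171199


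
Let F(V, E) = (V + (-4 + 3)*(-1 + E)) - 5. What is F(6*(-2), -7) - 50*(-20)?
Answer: 991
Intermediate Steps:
F(V, E) = -4 + V - E (F(V, E) = (V - (-1 + E)) - 5 = (V + (1 - E)) - 5 = (1 + V - E) - 5 = -4 + V - E)
F(6*(-2), -7) - 50*(-20) = (-4 + 6*(-2) - 1*(-7)) - 50*(-20) = (-4 - 12 + 7) + 1000 = -9 + 1000 = 991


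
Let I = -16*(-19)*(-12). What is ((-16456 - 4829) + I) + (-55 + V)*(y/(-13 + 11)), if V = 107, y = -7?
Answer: -24751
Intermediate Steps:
I = -3648 (I = 304*(-12) = -3648)
((-16456 - 4829) + I) + (-55 + V)*(y/(-13 + 11)) = ((-16456 - 4829) - 3648) + (-55 + 107)*(-7/(-13 + 11)) = (-21285 - 3648) + 52*(-7/(-2)) = -24933 + 52*(-7*(-½)) = -24933 + 52*(7/2) = -24933 + 182 = -24751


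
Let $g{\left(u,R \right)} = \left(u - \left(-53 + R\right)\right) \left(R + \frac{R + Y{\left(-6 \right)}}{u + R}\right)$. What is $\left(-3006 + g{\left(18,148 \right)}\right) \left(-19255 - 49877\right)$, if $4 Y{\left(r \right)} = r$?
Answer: $\frac{83027964075}{83} \approx 1.0003 \cdot 10^{9}$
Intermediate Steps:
$Y{\left(r \right)} = \frac{r}{4}$
$g{\left(u,R \right)} = \left(R + \frac{- \frac{3}{2} + R}{R + u}\right) \left(53 + u - R\right)$ ($g{\left(u,R \right)} = \left(u - \left(-53 + R\right)\right) \left(R + \frac{R + \frac{1}{4} \left(-6\right)}{u + R}\right) = \left(53 + u - R\right) \left(R + \frac{R - \frac{3}{2}}{R + u}\right) = \left(53 + u - R\right) \left(R + \frac{- \frac{3}{2} + R}{R + u}\right) = \left(R + \frac{- \frac{3}{2} + R}{R + u}\right) \left(53 + u - R\right)$)
$\left(-3006 + g{\left(18,148 \right)}\right) \left(-19255 - 49877\right) = \left(-3006 + \frac{- \frac{159}{2} - 148^{3} + 52 \cdot 148^{2} - 27 + \frac{109}{2} \cdot 148 + 148 \cdot 18^{2} + 54 \cdot 148 \cdot 18}{148 + 18}\right) \left(-19255 - 49877\right) = \left(-3006 + \frac{- \frac{159}{2} - 3241792 + 52 \cdot 21904 - 27 + 8066 + 148 \cdot 324 + 143856}{166}\right) \left(-69132\right) = \left(-3006 + \frac{- \frac{159}{2} - 3241792 + 1139008 - 27 + 8066 + 47952 + 143856}{166}\right) \left(-69132\right) = \left(-3006 + \frac{1}{166} \left(- \frac{3806033}{2}\right)\right) \left(-69132\right) = \left(-3006 - \frac{3806033}{332}\right) \left(-69132\right) = \left(- \frac{4804025}{332}\right) \left(-69132\right) = \frac{83027964075}{83}$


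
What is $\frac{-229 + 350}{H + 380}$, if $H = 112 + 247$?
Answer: $\frac{121}{739} \approx 0.16373$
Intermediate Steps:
$H = 359$
$\frac{-229 + 350}{H + 380} = \frac{-229 + 350}{359 + 380} = \frac{121}{739}$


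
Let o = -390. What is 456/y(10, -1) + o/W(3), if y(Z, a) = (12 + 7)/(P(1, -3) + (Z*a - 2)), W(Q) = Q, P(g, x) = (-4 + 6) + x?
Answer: -442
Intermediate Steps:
P(g, x) = 2 + x
y(Z, a) = 19/(-3 + Z*a) (y(Z, a) = (12 + 7)/((2 - 3) + (Z*a - 2)) = 19/(-1 + (-2 + Z*a)) = 19/(-3 + Z*a))
456/y(10, -1) + o/W(3) = 456/((19/(-3 + 10*(-1)))) - 390/3 = 456/((19/(-3 - 10))) - 390*1/3 = 456/((19/(-13))) - 130 = 456/((19*(-1/13))) - 130 = 456/(-19/13) - 130 = 456*(-13/19) - 130 = -312 - 130 = -442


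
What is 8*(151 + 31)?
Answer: 1456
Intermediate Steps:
8*(151 + 31) = 8*182 = 1456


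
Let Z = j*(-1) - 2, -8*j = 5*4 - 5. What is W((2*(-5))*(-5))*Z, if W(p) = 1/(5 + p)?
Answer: -1/440 ≈ -0.0022727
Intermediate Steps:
j = -15/8 (j = -(5*4 - 5)/8 = -(20 - 5)/8 = -⅛*15 = -15/8 ≈ -1.8750)
Z = -⅛ (Z = -15/8*(-1) - 2 = 15/8 - 2 = -⅛ ≈ -0.12500)
W((2*(-5))*(-5))*Z = -⅛/(5 + (2*(-5))*(-5)) = -⅛/(5 - 10*(-5)) = -⅛/(5 + 50) = -⅛/55 = (1/55)*(-⅛) = -1/440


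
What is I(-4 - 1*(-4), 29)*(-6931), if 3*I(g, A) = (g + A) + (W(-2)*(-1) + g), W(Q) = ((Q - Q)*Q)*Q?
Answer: -200999/3 ≈ -67000.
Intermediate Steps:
W(Q) = 0 (W(Q) = (0*Q)*Q = 0*Q = 0)
I(g, A) = A/3 + 2*g/3 (I(g, A) = ((g + A) + (0*(-1) + g))/3 = ((A + g) + (0 + g))/3 = ((A + g) + g)/3 = (A + 2*g)/3 = A/3 + 2*g/3)
I(-4 - 1*(-4), 29)*(-6931) = ((⅓)*29 + 2*(-4 - 1*(-4))/3)*(-6931) = (29/3 + 2*(-4 + 4)/3)*(-6931) = (29/3 + (⅔)*0)*(-6931) = (29/3 + 0)*(-6931) = (29/3)*(-6931) = -200999/3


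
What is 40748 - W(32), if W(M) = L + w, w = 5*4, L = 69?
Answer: 40659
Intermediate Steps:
w = 20
W(M) = 89 (W(M) = 69 + 20 = 89)
40748 - W(32) = 40748 - 1*89 = 40748 - 89 = 40659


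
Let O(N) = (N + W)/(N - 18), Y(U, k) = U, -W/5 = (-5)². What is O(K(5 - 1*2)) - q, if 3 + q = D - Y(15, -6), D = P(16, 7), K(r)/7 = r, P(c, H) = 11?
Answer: -83/3 ≈ -27.667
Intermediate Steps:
W = -125 (W = -5*(-5)² = -5*25 = -125)
K(r) = 7*r
D = 11
q = -7 (q = -3 + (11 - 1*15) = -3 + (11 - 15) = -3 - 4 = -7)
O(N) = (-125 + N)/(-18 + N) (O(N) = (N - 125)/(N - 18) = (-125 + N)/(-18 + N))
O(K(5 - 1*2)) - q = (-125 + 7*(5 - 1*2))/(-18 + 7*(5 - 1*2)) - 1*(-7) = (-125 + 7*(5 - 2))/(-18 + 7*(5 - 2)) + 7 = (-125 + 7*3)/(-18 + 7*3) + 7 = (-125 + 21)/(-18 + 21) + 7 = -104/3 + 7 = -83/3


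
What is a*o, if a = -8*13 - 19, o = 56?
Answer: -6888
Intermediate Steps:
a = -123 (a = -104 - 19 = -123)
a*o = -123*56 = -6888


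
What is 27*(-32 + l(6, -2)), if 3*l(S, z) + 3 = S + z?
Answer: -855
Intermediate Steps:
l(S, z) = -1 + S/3 + z/3 (l(S, z) = -1 + (S + z)/3 = -1 + (S/3 + z/3) = -1 + S/3 + z/3)
27*(-32 + l(6, -2)) = 27*(-32 + (-1 + (1/3)*6 + (1/3)*(-2))) = 27*(-32 + (-1 + 2 - 2/3)) = 27*(-32 + 1/3) = 27*(-95/3) = -855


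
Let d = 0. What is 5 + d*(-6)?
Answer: 5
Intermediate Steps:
5 + d*(-6) = 5 + 0*(-6) = 5 + 0 = 5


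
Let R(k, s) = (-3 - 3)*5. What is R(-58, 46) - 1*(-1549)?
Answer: 1519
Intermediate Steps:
R(k, s) = -30 (R(k, s) = -6*5 = -30)
R(-58, 46) - 1*(-1549) = -30 - 1*(-1549) = -30 + 1549 = 1519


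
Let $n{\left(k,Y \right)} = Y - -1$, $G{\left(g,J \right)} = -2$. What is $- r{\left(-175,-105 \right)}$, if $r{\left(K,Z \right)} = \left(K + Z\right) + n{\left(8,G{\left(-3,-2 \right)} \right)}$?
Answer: $281$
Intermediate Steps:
$n{\left(k,Y \right)} = 1 + Y$ ($n{\left(k,Y \right)} = Y + 1 = 1 + Y$)
$r{\left(K,Z \right)} = -1 + K + Z$ ($r{\left(K,Z \right)} = \left(K + Z\right) + \left(1 - 2\right) = \left(K + Z\right) - 1 = -1 + K + Z$)
$- r{\left(-175,-105 \right)} = - (-1 - 175 - 105) = \left(-1\right) \left(-281\right) = 281$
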